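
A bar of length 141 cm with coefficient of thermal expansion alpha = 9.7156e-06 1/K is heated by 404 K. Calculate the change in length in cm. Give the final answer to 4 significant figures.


dL = L0 * alpha * dT
dL = 141 * 9.7156e-06 * 404
dL = 0.5534 cm


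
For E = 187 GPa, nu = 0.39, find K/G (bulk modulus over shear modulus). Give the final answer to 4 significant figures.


G = E / (2*(1+nu))
G = 187 / (2*(1+0.39)) = 67.2662 GPa
K = E / (3*(1-2*nu))
K = 187 / (3*(1-2*0.39)) = 283.333 GPa
K/G = 283.333 / 67.2662 = 4.212


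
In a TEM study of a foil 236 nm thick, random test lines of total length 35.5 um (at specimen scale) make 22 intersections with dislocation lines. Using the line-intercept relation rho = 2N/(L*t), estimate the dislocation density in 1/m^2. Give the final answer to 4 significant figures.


rho = 2N / (L * t)
L = 35.5 um = 3.55e-05 m, t = 236 nm = 2.36e-07 m
rho = 2 * 22 / (3.55e-05 * 2.36e-07)
rho = 5.252e+12 1/m^2


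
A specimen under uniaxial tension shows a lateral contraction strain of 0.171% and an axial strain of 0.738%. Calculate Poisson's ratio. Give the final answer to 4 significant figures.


nu = -epsilon_lat / epsilon_axial
Lateral strain is contraction (negative), so using magnitudes:
nu = 0.171 / 0.738
nu = 0.2317


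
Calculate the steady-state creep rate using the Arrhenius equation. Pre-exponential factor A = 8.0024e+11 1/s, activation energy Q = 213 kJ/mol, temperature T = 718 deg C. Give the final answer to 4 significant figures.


rate = A * exp(-Q / (R*T))
T = 718 + 273.15 = 991.15 K
rate = 8.0024e+11 * exp(-213e3 / (8.314 * 991.15))
rate = 4.759 1/s


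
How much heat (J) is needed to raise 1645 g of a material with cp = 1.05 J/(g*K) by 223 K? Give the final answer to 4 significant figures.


Q = m * cp * dT
Q = 1645 * 1.05 * 223
Q = 385200 J


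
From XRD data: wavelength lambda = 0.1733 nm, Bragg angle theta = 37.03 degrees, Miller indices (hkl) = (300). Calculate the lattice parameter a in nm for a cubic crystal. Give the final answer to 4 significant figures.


d = lambda / (2*sin(theta))
d = 0.1733 / (2*sin(37.03 deg))
d = 0.143881 nm
a = d * sqrt(h^2+k^2+l^2) = 0.143881 * sqrt(9)
a = 0.4316 nm


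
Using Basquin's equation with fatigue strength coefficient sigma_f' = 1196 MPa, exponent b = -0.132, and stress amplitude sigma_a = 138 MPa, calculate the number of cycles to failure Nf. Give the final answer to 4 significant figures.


sigma_a = sigma_f' * (2*Nf)^b
2*Nf = (sigma_a / sigma_f')^(1/b)
2*Nf = (138 / 1196)^(1/-0.132)
2*Nf = 1.27333e+07
Nf = 6.367e+06 cycles


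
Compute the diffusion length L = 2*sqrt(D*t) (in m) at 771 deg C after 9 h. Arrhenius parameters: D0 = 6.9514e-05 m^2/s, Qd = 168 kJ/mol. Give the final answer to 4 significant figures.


Step 1: D = D0 * exp(-Qd/(R*T))
T = 1044.15 K
D = 6.9514e-05 * exp(-168e3 / (8.314 * 1044.15)) = 2.7378e-13 m^2/s
Step 2: L = 2*sqrt(D*t)
t = 9 h = 32400 s
L = 2*sqrt(2.7378e-13 * 32400) = 1.884e-04 m


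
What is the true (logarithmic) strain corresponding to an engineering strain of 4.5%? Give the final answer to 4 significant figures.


epsilon_true = ln(1 + epsilon_eng)
epsilon_true = ln(1 + 0.045)
epsilon_true = 0.04402


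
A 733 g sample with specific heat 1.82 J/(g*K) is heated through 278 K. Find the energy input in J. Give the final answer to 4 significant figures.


Q = m * cp * dT
Q = 733 * 1.82 * 278
Q = 370900 J


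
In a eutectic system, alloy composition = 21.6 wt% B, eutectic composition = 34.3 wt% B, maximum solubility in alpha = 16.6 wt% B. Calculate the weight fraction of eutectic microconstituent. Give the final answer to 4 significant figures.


f_primary = (C_e - C0) / (C_e - C_alpha_max)
f_primary = (34.3 - 21.6) / (34.3 - 16.6)
f_primary = 0.717514
f_eutectic = 1 - 0.717514 = 0.2825


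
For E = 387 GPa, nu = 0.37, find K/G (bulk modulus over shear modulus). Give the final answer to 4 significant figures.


G = E / (2*(1+nu))
G = 387 / (2*(1+0.37)) = 141.241 GPa
K = E / (3*(1-2*nu))
K = 387 / (3*(1-2*0.37)) = 496.154 GPa
K/G = 496.154 / 141.241 = 3.513


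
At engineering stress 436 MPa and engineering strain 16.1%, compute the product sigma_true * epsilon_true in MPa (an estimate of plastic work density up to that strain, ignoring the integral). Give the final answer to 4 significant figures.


sigma_true = sigma_eng * (1 + epsilon_eng)
sigma_true = 436 * (1 + 0.161) = 506.196 MPa
epsilon_true = ln(1 + epsilon_eng)
epsilon_true = ln(1 + 0.161) = 0.149282
sigma_true * epsilon_true = 506.196 * 0.149282 = 75.57 MPa


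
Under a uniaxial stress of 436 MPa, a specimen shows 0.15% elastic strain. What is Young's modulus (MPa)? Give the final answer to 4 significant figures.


E = sigma / epsilon
epsilon = 0.15% = 1.5e-03
E = 436 / 1.5e-03
E = 290700 MPa


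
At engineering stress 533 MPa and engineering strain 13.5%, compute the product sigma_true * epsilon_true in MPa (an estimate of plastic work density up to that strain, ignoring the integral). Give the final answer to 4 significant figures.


sigma_true = sigma_eng * (1 + epsilon_eng)
sigma_true = 533 * (1 + 0.135) = 604.955 MPa
epsilon_true = ln(1 + epsilon_eng)
epsilon_true = ln(1 + 0.135) = 0.126633
sigma_true * epsilon_true = 604.955 * 0.126633 = 76.61 MPa


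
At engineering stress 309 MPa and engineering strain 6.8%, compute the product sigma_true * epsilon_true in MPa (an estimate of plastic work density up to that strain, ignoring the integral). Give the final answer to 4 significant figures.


sigma_true = sigma_eng * (1 + epsilon_eng)
sigma_true = 309 * (1 + 0.068) = 330.012 MPa
epsilon_true = ln(1 + epsilon_eng)
epsilon_true = ln(1 + 0.068) = 0.0657877
sigma_true * epsilon_true = 330.012 * 0.0657877 = 21.71 MPa


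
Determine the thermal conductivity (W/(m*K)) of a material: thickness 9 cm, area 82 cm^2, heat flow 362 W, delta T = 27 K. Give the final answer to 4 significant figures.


k = Q*L / (A*dT)
L = 0.09 m, A = 8.2e-03 m^2
k = 362 * 0.09 / (8.2e-03 * 27)
k = 147.2 W/(m*K)


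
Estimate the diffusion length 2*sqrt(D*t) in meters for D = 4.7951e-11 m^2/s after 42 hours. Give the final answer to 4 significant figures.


t = 42 hr = 151200 s
Diffusion length = 2*sqrt(D*t)
= 2*sqrt(4.7951e-11 * 151200)
= 5.385e-03 m


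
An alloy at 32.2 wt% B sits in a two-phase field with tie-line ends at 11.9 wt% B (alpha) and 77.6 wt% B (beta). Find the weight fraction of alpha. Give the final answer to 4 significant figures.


f_alpha = (C_beta - C0) / (C_beta - C_alpha)
f_alpha = (77.6 - 32.2) / (77.6 - 11.9)
f_alpha = 0.691


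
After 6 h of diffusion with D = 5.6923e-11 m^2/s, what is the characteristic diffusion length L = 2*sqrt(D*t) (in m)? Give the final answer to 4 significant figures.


t = 6 hr = 21600 s
Diffusion length = 2*sqrt(D*t)
= 2*sqrt(5.6923e-11 * 21600)
= 2.218e-03 m


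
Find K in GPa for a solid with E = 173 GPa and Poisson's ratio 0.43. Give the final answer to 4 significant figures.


K = E / (3*(1-2*nu))
K = 173 / (3*(1-2*0.43))
K = 411.9 GPa


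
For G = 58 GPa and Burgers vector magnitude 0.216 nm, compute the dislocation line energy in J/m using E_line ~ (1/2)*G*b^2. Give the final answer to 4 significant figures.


E = G*b^2/2
b = 0.216 nm = 2.16e-10 m
G = 58 GPa = 5.8e+10 Pa
E = 0.5 * 5.8e+10 * (2.16e-10)^2
E = 1.353e-09 J/m


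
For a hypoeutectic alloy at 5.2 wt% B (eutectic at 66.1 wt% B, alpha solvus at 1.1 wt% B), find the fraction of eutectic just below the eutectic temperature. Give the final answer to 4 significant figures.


f_primary = (C_e - C0) / (C_e - C_alpha_max)
f_primary = (66.1 - 5.2) / (66.1 - 1.1)
f_primary = 0.936923
f_eutectic = 1 - 0.936923 = 0.06308


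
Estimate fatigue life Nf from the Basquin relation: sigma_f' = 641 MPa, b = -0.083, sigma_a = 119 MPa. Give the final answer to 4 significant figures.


sigma_a = sigma_f' * (2*Nf)^b
2*Nf = (sigma_a / sigma_f')^(1/b)
2*Nf = (119 / 641)^(1/-0.083)
2*Nf = 6.47108e+08
Nf = 3.236e+08 cycles


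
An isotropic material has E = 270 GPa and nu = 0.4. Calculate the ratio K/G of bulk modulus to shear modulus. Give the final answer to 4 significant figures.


G = E / (2*(1+nu))
G = 270 / (2*(1+0.4)) = 96.4286 GPa
K = E / (3*(1-2*nu))
K = 270 / (3*(1-2*0.4)) = 450 GPa
K/G = 450 / 96.4286 = 4.667


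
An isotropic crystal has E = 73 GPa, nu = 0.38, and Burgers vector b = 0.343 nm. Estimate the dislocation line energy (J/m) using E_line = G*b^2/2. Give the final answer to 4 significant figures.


Step 1: G = E / (2*(1+nu))
G = 73 / (2*(1+0.38)) = 26.4493 GPa = 2.64493e+10 Pa
Step 2: E_line = G*b^2/2
b = 0.343 nm = 3.43e-10 m
E_line = 0.5 * 2.64493e+10 * (3.43e-10)^2 = 1.556e-09 J/m


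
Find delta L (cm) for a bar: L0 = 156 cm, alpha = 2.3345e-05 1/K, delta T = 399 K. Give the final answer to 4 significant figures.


dL = L0 * alpha * dT
dL = 156 * 2.3345e-05 * 399
dL = 1.453 cm


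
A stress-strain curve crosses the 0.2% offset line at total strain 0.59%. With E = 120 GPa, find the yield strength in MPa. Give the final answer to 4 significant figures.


Offset strain = 0.002
Elastic strain at yield = total_strain - offset = 5.9e-03 - 0.002 = 3.9e-03
sigma_y = E * elastic_strain = 120000 * 3.9e-03
sigma_y = 468 MPa


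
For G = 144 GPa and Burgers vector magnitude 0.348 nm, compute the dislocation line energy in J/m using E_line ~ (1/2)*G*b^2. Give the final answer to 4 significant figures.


E = G*b^2/2
b = 0.348 nm = 3.48e-10 m
G = 144 GPa = 1.44e+11 Pa
E = 0.5 * 1.44e+11 * (3.48e-10)^2
E = 8.719e-09 J/m


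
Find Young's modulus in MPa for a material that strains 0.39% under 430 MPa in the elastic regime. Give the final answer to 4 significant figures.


E = sigma / epsilon
epsilon = 0.39% = 3.9e-03
E = 430 / 3.9e-03
E = 110300 MPa


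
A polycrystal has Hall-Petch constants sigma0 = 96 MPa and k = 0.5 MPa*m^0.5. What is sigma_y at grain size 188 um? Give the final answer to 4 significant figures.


sigma_y = sigma0 + k / sqrt(d)
d = 188 um = 1.88e-04 m
sigma_y = 96 + 0.5 / sqrt(1.88e-04)
sigma_y = 132.5 MPa


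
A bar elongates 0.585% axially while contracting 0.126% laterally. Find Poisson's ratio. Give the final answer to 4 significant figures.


nu = -epsilon_lat / epsilon_axial
Lateral strain is contraction (negative), so using magnitudes:
nu = 0.126 / 0.585
nu = 0.2154


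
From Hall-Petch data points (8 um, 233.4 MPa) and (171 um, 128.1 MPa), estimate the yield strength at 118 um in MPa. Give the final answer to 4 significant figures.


sigma_y = sigma0 + k / sqrt(d)
1/sqrt(d1) = 1/sqrt(8e-06) = 353.553;  1/sqrt(d2) = 76.4719
k = (sigma1 - sigma2) / (1/sqrt(d1) - 1/sqrt(d2)) = (233.4 - 128.1) / (353.553 - 76.4719) = 0.380033 MPa*m^0.5
sigma0 = sigma1 - k/sqrt(d1) = 233.4 - 0.380033*353.553 = 99.0382 MPa
sigma_y(d3) = 99.0382 + 0.380033 / sqrt(1.18e-04) = 134 MPa


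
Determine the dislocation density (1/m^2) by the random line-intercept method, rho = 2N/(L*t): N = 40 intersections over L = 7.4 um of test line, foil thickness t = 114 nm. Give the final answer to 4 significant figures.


rho = 2N / (L * t)
L = 7.4 um = 7.4e-06 m, t = 114 nm = 1.14e-07 m
rho = 2 * 40 / (7.4e-06 * 1.14e-07)
rho = 9.483e+13 1/m^2


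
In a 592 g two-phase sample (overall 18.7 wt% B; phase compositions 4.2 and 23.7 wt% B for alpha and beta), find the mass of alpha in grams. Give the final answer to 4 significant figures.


f_alpha = (C_beta - C0) / (C_beta - C_alpha)
f_alpha = (23.7 - 18.7) / (23.7 - 4.2) = 0.25641
m_alpha = f_alpha * m_total = 0.25641 * 592 = 151.8 g


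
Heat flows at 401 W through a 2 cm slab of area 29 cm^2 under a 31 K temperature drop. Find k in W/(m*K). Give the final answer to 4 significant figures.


k = Q*L / (A*dT)
L = 0.02 m, A = 2.9e-03 m^2
k = 401 * 0.02 / (2.9e-03 * 31)
k = 89.21 W/(m*K)


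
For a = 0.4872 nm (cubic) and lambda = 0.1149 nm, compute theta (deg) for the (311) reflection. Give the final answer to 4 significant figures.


d = a / sqrt(h^2+k^2+l^2)
d = 0.4872 / sqrt(11) = 0.146896 nm
lambda = 2*d*sin(theta)  =>  sin(theta) = lambda / (2*d)
sin(theta) = 0.1149 / (2 * 0.146896) = 0.391092
theta = 23.02 deg


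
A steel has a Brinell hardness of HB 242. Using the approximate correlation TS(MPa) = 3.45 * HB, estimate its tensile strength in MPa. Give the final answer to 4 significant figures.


TS (MPa) = 3.45 * HB
TS = 3.45 * 242
TS = 834.9 MPa


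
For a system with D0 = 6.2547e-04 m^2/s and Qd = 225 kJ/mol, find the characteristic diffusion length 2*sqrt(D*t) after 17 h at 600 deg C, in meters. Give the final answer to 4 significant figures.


Step 1: D = D0 * exp(-Qd/(R*T))
T = 873.15 K
D = 6.2547e-04 * exp(-225e3 / (8.314 * 873.15)) = 2.16519e-17 m^2/s
Step 2: L = 2*sqrt(D*t)
t = 17 h = 61200 s
L = 2*sqrt(2.16519e-17 * 61200) = 2.302e-06 m


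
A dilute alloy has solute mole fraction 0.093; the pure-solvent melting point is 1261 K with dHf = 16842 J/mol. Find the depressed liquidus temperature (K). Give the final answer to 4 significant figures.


dT = R*Tm^2*x / dHf
dT = 8.314 * 1261^2 * 0.093 / 16842
dT = 73.0011 K
T_new = 1261 - 73.0011 = 1188 K


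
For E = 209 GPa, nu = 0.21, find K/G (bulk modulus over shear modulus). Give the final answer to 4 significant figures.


G = E / (2*(1+nu))
G = 209 / (2*(1+0.21)) = 86.3636 GPa
K = E / (3*(1-2*nu))
K = 209 / (3*(1-2*0.21)) = 120.115 GPa
K/G = 120.115 / 86.3636 = 1.391


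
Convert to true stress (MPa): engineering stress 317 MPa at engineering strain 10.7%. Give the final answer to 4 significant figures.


sigma_true = sigma_eng * (1 + epsilon_eng)
sigma_true = 317 * (1 + 0.107)
sigma_true = 350.9 MPa


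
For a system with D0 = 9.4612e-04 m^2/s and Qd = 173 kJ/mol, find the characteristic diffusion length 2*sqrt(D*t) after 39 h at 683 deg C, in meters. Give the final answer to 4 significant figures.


Step 1: D = D0 * exp(-Qd/(R*T))
T = 956.15 K
D = 9.4612e-04 * exp(-173e3 / (8.314 * 956.15)) = 3.34645e-13 m^2/s
Step 2: L = 2*sqrt(D*t)
t = 39 h = 140400 s
L = 2*sqrt(3.34645e-13 * 140400) = 4.335e-04 m


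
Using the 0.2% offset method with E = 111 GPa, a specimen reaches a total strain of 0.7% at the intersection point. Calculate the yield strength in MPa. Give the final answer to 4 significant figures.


Offset strain = 0.002
Elastic strain at yield = total_strain - offset = 7e-03 - 0.002 = 5e-03
sigma_y = E * elastic_strain = 111000 * 5e-03
sigma_y = 555 MPa


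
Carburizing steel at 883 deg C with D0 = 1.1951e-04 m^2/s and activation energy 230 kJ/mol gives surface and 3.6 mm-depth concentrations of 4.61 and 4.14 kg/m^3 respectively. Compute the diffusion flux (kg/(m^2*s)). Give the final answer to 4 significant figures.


Step 1: D = D0 * exp(-Qd/(R*T))
T = 883 + 273.15 = 1156.15 K
D = 1.1951e-04 * exp(-230e3 / (8.314 * 1156.15)) = 4.84922e-15 m^2/s
Step 2: J = D * (C1 - C2) / dx
J = 4.84922e-15 * (4.61 - 4.14) / 3.6e-03
J = 6.331e-13 kg/(m^2*s)


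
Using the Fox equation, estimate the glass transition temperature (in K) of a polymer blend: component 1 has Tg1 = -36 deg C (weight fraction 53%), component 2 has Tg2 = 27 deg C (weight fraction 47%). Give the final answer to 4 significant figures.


1/Tg = w1/Tg1 + w2/Tg2 (in Kelvin)
Tg1 = 237.15 K, Tg2 = 300.15 K
1/Tg = 0.53/237.15 + 0.47/300.15
Tg = 263.1 K


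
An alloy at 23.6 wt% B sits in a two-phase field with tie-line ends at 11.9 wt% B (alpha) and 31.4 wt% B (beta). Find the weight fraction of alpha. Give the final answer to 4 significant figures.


f_alpha = (C_beta - C0) / (C_beta - C_alpha)
f_alpha = (31.4 - 23.6) / (31.4 - 11.9)
f_alpha = 0.4


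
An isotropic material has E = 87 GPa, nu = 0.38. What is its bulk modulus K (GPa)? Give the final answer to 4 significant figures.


K = E / (3*(1-2*nu))
K = 87 / (3*(1-2*0.38))
K = 120.8 GPa


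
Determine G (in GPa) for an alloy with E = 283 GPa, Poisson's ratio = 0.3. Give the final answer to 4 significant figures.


G = E / (2*(1+nu))
G = 283 / (2*(1+0.3))
G = 108.8 GPa


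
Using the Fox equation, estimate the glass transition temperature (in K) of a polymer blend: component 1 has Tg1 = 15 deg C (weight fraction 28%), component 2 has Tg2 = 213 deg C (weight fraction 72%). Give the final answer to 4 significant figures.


1/Tg = w1/Tg1 + w2/Tg2 (in Kelvin)
Tg1 = 288.15 K, Tg2 = 486.15 K
1/Tg = 0.28/288.15 + 0.72/486.15
Tg = 407.7 K


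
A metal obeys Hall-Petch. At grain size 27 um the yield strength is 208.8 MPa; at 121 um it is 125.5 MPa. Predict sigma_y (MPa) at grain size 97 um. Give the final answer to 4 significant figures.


sigma_y = sigma0 + k / sqrt(d)
1/sqrt(d1) = 1/sqrt(2.7e-05) = 192.45;  1/sqrt(d2) = 90.9091
k = (sigma1 - sigma2) / (1/sqrt(d1) - 1/sqrt(d2)) = (208.8 - 125.5) / (192.45 - 90.9091) = 0.820358 MPa*m^0.5
sigma0 = sigma1 - k/sqrt(d1) = 208.8 - 0.820358*192.45 = 50.922 MPa
sigma_y(d3) = 50.922 + 0.820358 / sqrt(9.7e-05) = 134.2 MPa


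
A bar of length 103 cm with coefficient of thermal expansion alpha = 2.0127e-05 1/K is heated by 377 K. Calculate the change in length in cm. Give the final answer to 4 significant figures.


dL = L0 * alpha * dT
dL = 103 * 2.0127e-05 * 377
dL = 0.7816 cm


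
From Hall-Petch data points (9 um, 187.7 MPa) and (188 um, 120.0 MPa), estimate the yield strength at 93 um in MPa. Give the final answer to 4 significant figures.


sigma_y = sigma0 + k / sqrt(d)
1/sqrt(d1) = 1/sqrt(9e-06) = 333.333;  1/sqrt(d2) = 72.9325
k = (sigma1 - sigma2) / (1/sqrt(d1) - 1/sqrt(d2)) = (187.7 - 120.0) / (333.333 - 72.9325) = 0.259984 MPa*m^0.5
sigma0 = sigma1 - k/sqrt(d1) = 187.7 - 0.259984*333.333 = 101.039 MPa
sigma_y(d3) = 101.039 + 0.259984 / sqrt(9.3e-05) = 128 MPa


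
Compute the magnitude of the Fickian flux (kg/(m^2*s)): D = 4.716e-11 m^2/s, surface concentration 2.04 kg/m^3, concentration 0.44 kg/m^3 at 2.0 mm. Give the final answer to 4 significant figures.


J = -D * (dC/dx) = D * (C1 - C2) / dx
J = 4.716e-11 * (2.04 - 0.44) / 2e-03
J = 3.773e-08 kg/(m^2*s)


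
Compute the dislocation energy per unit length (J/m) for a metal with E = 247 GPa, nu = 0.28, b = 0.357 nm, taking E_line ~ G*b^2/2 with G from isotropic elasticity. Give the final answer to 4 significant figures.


Step 1: G = E / (2*(1+nu))
G = 247 / (2*(1+0.28)) = 96.4844 GPa = 9.64844e+10 Pa
Step 2: E_line = G*b^2/2
b = 0.357 nm = 3.57e-10 m
E_line = 0.5 * 9.64844e+10 * (3.57e-10)^2 = 6.148e-09 J/m


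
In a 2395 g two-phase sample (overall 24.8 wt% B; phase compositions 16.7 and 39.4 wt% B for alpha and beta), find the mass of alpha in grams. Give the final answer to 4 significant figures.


f_alpha = (C_beta - C0) / (C_beta - C_alpha)
f_alpha = (39.4 - 24.8) / (39.4 - 16.7) = 0.643172
m_alpha = f_alpha * m_total = 0.643172 * 2395 = 1540 g


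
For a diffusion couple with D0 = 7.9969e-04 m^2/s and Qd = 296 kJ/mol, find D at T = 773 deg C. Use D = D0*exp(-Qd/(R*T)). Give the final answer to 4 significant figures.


D = D0 * exp(-Qd / (R*T))
T = 1046.15 K
D = 7.9969e-04 * exp(-296e3 / (8.314 * 1046.15))
D = 1.327e-18 m^2/s


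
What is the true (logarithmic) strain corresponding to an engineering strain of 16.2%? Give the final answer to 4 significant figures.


epsilon_true = ln(1 + epsilon_eng)
epsilon_true = ln(1 + 0.162)
epsilon_true = 0.1501


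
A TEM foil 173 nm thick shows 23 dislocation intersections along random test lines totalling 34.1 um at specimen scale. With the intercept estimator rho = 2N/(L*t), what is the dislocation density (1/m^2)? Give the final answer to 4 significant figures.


rho = 2N / (L * t)
L = 34.1 um = 3.41e-05 m, t = 173 nm = 1.73e-07 m
rho = 2 * 23 / (3.41e-05 * 1.73e-07)
rho = 7.798e+12 1/m^2


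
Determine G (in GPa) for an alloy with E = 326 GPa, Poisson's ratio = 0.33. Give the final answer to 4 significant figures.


G = E / (2*(1+nu))
G = 326 / (2*(1+0.33))
G = 122.6 GPa


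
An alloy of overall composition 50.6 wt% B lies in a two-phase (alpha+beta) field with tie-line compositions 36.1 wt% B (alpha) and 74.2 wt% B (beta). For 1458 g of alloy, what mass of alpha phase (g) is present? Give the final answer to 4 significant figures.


f_alpha = (C_beta - C0) / (C_beta - C_alpha)
f_alpha = (74.2 - 50.6) / (74.2 - 36.1) = 0.619423
m_alpha = f_alpha * m_total = 0.619423 * 1458 = 903.1 g


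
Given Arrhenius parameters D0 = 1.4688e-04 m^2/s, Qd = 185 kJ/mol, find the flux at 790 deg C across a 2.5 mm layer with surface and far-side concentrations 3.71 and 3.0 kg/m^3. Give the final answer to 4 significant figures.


Step 1: D = D0 * exp(-Qd/(R*T))
T = 790 + 273.15 = 1063.15 K
D = 1.4688e-04 * exp(-185e3 / (8.314 * 1063.15)) = 1.1946e-13 m^2/s
Step 2: J = D * (C1 - C2) / dx
J = 1.1946e-13 * (3.71 - 3.0) / 2.5e-03
J = 3.393e-11 kg/(m^2*s)


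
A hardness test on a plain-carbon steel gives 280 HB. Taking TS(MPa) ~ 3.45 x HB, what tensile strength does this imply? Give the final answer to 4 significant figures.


TS (MPa) = 3.45 * HB
TS = 3.45 * 280
TS = 966 MPa


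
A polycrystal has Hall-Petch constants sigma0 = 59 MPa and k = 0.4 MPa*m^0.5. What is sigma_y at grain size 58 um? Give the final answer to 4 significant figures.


sigma_y = sigma0 + k / sqrt(d)
d = 58 um = 5.8e-05 m
sigma_y = 59 + 0.4 / sqrt(5.8e-05)
sigma_y = 111.5 MPa


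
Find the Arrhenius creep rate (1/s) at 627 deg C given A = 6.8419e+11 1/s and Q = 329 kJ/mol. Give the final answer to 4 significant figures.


rate = A * exp(-Q / (R*T))
T = 627 + 273.15 = 900.15 K
rate = 6.8419e+11 * exp(-329e3 / (8.314 * 900.15))
rate = 5.534e-08 1/s


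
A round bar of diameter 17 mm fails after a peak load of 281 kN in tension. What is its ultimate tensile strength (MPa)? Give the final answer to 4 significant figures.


A0 = pi*(d/2)^2 = pi*(17/2)^2 = 226.98 mm^2
UTS = F_max / A0 = 281*1000 / 226.98
UTS = 1238 MPa


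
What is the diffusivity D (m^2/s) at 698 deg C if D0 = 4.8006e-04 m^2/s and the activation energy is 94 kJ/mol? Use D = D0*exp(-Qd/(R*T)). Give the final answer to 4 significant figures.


D = D0 * exp(-Qd / (R*T))
T = 971.15 K
D = 4.8006e-04 * exp(-94e3 / (8.314 * 971.15))
D = 4.219e-09 m^2/s


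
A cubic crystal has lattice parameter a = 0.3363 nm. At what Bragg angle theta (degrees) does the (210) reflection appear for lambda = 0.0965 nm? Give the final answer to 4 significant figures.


d = a / sqrt(h^2+k^2+l^2)
d = 0.3363 / sqrt(5) = 0.150398 nm
lambda = 2*d*sin(theta)  =>  sin(theta) = lambda / (2*d)
sin(theta) = 0.0965 / (2 * 0.150398) = 0.320816
theta = 18.71 deg


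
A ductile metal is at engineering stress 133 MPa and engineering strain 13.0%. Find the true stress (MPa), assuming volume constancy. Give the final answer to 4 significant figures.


sigma_true = sigma_eng * (1 + epsilon_eng)
sigma_true = 133 * (1 + 0.13)
sigma_true = 150.3 MPa


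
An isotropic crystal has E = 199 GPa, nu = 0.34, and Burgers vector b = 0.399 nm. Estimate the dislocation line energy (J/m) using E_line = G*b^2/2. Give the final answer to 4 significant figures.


Step 1: G = E / (2*(1+nu))
G = 199 / (2*(1+0.34)) = 74.2537 GPa = 7.42537e+10 Pa
Step 2: E_line = G*b^2/2
b = 0.399 nm = 3.99e-10 m
E_line = 0.5 * 7.42537e+10 * (3.99e-10)^2 = 5.911e-09 J/m


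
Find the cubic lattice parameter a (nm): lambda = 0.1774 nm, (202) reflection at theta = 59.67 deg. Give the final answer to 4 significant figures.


d = lambda / (2*sin(theta))
d = 0.1774 / (2*sin(59.67 deg))
d = 0.102765 nm
a = d * sqrt(h^2+k^2+l^2) = 0.102765 * sqrt(8)
a = 0.2907 nm


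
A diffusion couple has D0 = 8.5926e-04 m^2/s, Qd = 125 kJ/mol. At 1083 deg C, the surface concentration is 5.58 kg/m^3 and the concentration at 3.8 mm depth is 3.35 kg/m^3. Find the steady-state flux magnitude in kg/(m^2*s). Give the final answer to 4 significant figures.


Step 1: D = D0 * exp(-Qd/(R*T))
T = 1083 + 273.15 = 1356.15 K
D = 8.5926e-04 * exp(-125e3 / (8.314 * 1356.15)) = 1.31626e-08 m^2/s
Step 2: J = D * (C1 - C2) / dx
J = 1.31626e-08 * (5.58 - 3.35) / 3.8e-03
J = 7.724e-06 kg/(m^2*s)


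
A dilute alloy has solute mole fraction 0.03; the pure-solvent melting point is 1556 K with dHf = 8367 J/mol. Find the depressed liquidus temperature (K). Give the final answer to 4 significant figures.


dT = R*Tm^2*x / dHf
dT = 8.314 * 1556^2 * 0.03 / 8367
dT = 72.174 K
T_new = 1556 - 72.174 = 1484 K


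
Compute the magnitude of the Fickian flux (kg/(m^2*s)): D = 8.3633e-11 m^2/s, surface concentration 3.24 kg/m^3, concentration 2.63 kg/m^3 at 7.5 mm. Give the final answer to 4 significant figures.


J = -D * (dC/dx) = D * (C1 - C2) / dx
J = 8.3633e-11 * (3.24 - 2.63) / 7.5e-03
J = 6.802e-09 kg/(m^2*s)


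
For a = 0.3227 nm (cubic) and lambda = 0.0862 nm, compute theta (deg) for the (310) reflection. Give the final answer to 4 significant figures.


d = a / sqrt(h^2+k^2+l^2)
d = 0.3227 / sqrt(10) = 0.102047 nm
lambda = 2*d*sin(theta)  =>  sin(theta) = lambda / (2*d)
sin(theta) = 0.0862 / (2 * 0.102047) = 0.422356
theta = 24.98 deg


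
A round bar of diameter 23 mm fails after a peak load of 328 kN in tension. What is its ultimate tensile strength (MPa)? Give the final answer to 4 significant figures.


A0 = pi*(d/2)^2 = pi*(23/2)^2 = 415.476 mm^2
UTS = F_max / A0 = 328*1000 / 415.476
UTS = 789.5 MPa


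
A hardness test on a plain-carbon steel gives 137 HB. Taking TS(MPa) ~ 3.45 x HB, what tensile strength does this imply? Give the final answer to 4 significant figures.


TS (MPa) = 3.45 * HB
TS = 3.45 * 137
TS = 472.7 MPa


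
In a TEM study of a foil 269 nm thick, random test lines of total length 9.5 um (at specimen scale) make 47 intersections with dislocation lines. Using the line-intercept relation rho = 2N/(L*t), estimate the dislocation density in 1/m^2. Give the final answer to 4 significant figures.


rho = 2N / (L * t)
L = 9.5 um = 9.5e-06 m, t = 269 nm = 2.69e-07 m
rho = 2 * 47 / (9.5e-06 * 2.69e-07)
rho = 3.678e+13 1/m^2


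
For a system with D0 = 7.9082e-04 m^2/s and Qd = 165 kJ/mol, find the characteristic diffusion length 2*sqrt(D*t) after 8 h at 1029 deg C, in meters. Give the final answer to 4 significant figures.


Step 1: D = D0 * exp(-Qd/(R*T))
T = 1302.15 K
D = 7.9082e-04 * exp(-165e3 / (8.314 * 1302.15)) = 1.9011e-10 m^2/s
Step 2: L = 2*sqrt(D*t)
t = 8 h = 28800 s
L = 2*sqrt(1.9011e-10 * 28800) = 4.68e-03 m


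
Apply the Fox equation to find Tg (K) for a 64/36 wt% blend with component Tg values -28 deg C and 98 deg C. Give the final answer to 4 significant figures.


1/Tg = w1/Tg1 + w2/Tg2 (in Kelvin)
Tg1 = 245.15 K, Tg2 = 371.15 K
1/Tg = 0.64/245.15 + 0.36/371.15
Tg = 279.3 K


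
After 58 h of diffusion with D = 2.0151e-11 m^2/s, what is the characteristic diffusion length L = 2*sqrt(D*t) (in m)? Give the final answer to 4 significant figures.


t = 58 hr = 208800 s
Diffusion length = 2*sqrt(D*t)
= 2*sqrt(2.0151e-11 * 208800)
= 4.102e-03 m


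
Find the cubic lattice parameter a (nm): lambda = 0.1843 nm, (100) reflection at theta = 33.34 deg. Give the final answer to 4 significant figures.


d = lambda / (2*sin(theta))
d = 0.1843 / (2*sin(33.34 deg))
d = 0.167666 nm
a = d * sqrt(h^2+k^2+l^2) = 0.167666 * sqrt(1)
a = 0.1677 nm


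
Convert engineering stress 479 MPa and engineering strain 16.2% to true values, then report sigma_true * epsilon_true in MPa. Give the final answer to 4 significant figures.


sigma_true = sigma_eng * (1 + epsilon_eng)
sigma_true = 479 * (1 + 0.162) = 556.598 MPa
epsilon_true = ln(1 + epsilon_eng)
epsilon_true = ln(1 + 0.162) = 0.150143
sigma_true * epsilon_true = 556.598 * 0.150143 = 83.57 MPa


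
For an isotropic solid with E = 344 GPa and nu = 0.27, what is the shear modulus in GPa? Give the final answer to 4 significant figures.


G = E / (2*(1+nu))
G = 344 / (2*(1+0.27))
G = 135.4 GPa


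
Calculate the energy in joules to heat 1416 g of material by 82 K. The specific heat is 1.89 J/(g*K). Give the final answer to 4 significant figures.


Q = m * cp * dT
Q = 1416 * 1.89 * 82
Q = 219500 J


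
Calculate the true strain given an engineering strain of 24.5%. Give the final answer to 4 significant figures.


epsilon_true = ln(1 + epsilon_eng)
epsilon_true = ln(1 + 0.245)
epsilon_true = 0.2191


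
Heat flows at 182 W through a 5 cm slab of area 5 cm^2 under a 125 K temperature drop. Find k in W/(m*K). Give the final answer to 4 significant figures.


k = Q*L / (A*dT)
L = 0.05 m, A = 5e-04 m^2
k = 182 * 0.05 / (5e-04 * 125)
k = 145.6 W/(m*K)


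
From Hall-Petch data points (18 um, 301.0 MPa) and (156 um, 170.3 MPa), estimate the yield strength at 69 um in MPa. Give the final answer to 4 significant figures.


sigma_y = sigma0 + k / sqrt(d)
1/sqrt(d1) = 1/sqrt(1.8e-05) = 235.702;  1/sqrt(d2) = 80.0641
k = (sigma1 - sigma2) / (1/sqrt(d1) - 1/sqrt(d2)) = (301.0 - 170.3) / (235.702 - 80.0641) = 0.839768 MPa*m^0.5
sigma0 = sigma1 - k/sqrt(d1) = 301.0 - 0.839768*235.702 = 103.065 MPa
sigma_y(d3) = 103.065 + 0.839768 / sqrt(6.9e-05) = 204.2 MPa


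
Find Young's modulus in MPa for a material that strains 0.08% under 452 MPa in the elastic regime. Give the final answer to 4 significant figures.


E = sigma / epsilon
epsilon = 0.08% = 8e-04
E = 452 / 8e-04
E = 565000 MPa


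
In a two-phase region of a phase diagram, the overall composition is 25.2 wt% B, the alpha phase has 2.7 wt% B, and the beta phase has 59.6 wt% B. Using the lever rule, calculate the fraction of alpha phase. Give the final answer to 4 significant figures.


f_alpha = (C_beta - C0) / (C_beta - C_alpha)
f_alpha = (59.6 - 25.2) / (59.6 - 2.7)
f_alpha = 0.6046


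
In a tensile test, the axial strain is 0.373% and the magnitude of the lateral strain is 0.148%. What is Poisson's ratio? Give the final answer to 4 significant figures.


nu = -epsilon_lat / epsilon_axial
Lateral strain is contraction (negative), so using magnitudes:
nu = 0.148 / 0.373
nu = 0.3968


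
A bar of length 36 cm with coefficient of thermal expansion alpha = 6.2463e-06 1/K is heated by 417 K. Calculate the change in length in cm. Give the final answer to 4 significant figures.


dL = L0 * alpha * dT
dL = 36 * 6.2463e-06 * 417
dL = 0.09377 cm


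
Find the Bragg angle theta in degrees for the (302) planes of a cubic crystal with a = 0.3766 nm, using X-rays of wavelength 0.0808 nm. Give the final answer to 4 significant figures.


d = a / sqrt(h^2+k^2+l^2)
d = 0.3766 / sqrt(13) = 0.10445 nm
lambda = 2*d*sin(theta)  =>  sin(theta) = lambda / (2*d)
sin(theta) = 0.0808 / (2 * 0.10445) = 0.386788
theta = 22.75 deg


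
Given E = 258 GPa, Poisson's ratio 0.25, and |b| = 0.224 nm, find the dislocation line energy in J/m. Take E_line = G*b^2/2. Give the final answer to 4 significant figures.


Step 1: G = E / (2*(1+nu))
G = 258 / (2*(1+0.25)) = 103.2 GPa = 1.032e+11 Pa
Step 2: E_line = G*b^2/2
b = 0.224 nm = 2.24e-10 m
E_line = 0.5 * 1.032e+11 * (2.24e-10)^2 = 2.589e-09 J/m


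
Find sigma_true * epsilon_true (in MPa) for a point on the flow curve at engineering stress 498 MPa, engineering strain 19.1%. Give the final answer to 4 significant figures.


sigma_true = sigma_eng * (1 + epsilon_eng)
sigma_true = 498 * (1 + 0.191) = 593.118 MPa
epsilon_true = ln(1 + epsilon_eng)
epsilon_true = ln(1 + 0.191) = 0.174793
sigma_true * epsilon_true = 593.118 * 0.174793 = 103.7 MPa


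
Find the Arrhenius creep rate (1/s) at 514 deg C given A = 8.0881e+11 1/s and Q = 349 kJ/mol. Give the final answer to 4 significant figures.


rate = A * exp(-Q / (R*T))
T = 514 + 273.15 = 787.15 K
rate = 8.0881e+11 * exp(-349e3 / (8.314 * 787.15))
rate = 5.593e-12 1/s


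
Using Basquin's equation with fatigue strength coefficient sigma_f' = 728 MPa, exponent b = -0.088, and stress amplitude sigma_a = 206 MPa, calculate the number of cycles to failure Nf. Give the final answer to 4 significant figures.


sigma_a = sigma_f' * (2*Nf)^b
2*Nf = (sigma_a / sigma_f')^(1/b)
2*Nf = (206 / 728)^(1/-0.088)
2*Nf = 1.69932e+06
Nf = 849700 cycles


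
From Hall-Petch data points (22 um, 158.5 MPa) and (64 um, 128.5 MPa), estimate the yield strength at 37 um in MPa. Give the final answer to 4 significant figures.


sigma_y = sigma0 + k / sqrt(d)
1/sqrt(d1) = 1/sqrt(2.2e-05) = 213.201;  1/sqrt(d2) = 125
k = (sigma1 - sigma2) / (1/sqrt(d1) - 1/sqrt(d2)) = (158.5 - 128.5) / (213.201 - 125) = 0.340133 MPa*m^0.5
sigma0 = sigma1 - k/sqrt(d1) = 158.5 - 0.340133*213.201 = 85.9833 MPa
sigma_y(d3) = 85.9833 + 0.340133 / sqrt(3.7e-05) = 141.9 MPa


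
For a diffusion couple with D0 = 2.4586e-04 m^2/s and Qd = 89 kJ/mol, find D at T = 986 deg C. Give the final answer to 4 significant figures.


D = D0 * exp(-Qd / (R*T))
T = 1259.15 K
D = 2.4586e-04 * exp(-89e3 / (8.314 * 1259.15))
D = 4.994e-08 m^2/s


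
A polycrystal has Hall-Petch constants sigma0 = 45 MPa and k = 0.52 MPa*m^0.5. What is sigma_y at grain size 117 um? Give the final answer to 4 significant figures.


sigma_y = sigma0 + k / sqrt(d)
d = 117 um = 1.17e-04 m
sigma_y = 45 + 0.52 / sqrt(1.17e-04)
sigma_y = 93.07 MPa


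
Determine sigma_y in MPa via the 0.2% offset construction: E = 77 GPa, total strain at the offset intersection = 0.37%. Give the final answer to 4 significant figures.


Offset strain = 0.002
Elastic strain at yield = total_strain - offset = 3.7e-03 - 0.002 = 1.7e-03
sigma_y = E * elastic_strain = 77000 * 1.7e-03
sigma_y = 130.9 MPa


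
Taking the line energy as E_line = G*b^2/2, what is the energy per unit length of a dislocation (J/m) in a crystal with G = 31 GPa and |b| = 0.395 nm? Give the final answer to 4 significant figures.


E = G*b^2/2
b = 0.395 nm = 3.95e-10 m
G = 31 GPa = 3.1e+10 Pa
E = 0.5 * 3.1e+10 * (3.95e-10)^2
E = 2.418e-09 J/m


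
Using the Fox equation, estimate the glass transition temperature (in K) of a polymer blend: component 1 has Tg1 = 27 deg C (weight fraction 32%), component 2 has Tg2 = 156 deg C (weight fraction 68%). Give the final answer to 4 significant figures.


1/Tg = w1/Tg1 + w2/Tg2 (in Kelvin)
Tg1 = 300.15 K, Tg2 = 429.15 K
1/Tg = 0.32/300.15 + 0.68/429.15
Tg = 377.3 K


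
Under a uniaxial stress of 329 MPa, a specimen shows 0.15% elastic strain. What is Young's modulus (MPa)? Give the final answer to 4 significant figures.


E = sigma / epsilon
epsilon = 0.15% = 1.5e-03
E = 329 / 1.5e-03
E = 219300 MPa


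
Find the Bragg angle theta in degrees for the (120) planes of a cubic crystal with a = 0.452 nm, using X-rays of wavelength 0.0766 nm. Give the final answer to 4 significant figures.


d = a / sqrt(h^2+k^2+l^2)
d = 0.452 / sqrt(5) = 0.202141 nm
lambda = 2*d*sin(theta)  =>  sin(theta) = lambda / (2*d)
sin(theta) = 0.0766 / (2 * 0.202141) = 0.189472
theta = 10.92 deg


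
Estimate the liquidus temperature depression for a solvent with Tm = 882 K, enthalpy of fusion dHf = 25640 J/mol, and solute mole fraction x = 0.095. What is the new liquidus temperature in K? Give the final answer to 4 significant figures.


dT = R*Tm^2*x / dHf
dT = 8.314 * 882^2 * 0.095 / 25640
dT = 23.9636 K
T_new = 882 - 23.9636 = 858 K


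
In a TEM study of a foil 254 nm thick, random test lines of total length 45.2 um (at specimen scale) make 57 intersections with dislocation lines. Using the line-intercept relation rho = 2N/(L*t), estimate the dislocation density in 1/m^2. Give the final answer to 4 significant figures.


rho = 2N / (L * t)
L = 45.2 um = 4.52e-05 m, t = 254 nm = 2.54e-07 m
rho = 2 * 57 / (4.52e-05 * 2.54e-07)
rho = 9.93e+12 1/m^2


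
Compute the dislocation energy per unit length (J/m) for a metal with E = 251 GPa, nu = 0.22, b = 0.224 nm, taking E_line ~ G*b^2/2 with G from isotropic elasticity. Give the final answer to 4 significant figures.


Step 1: G = E / (2*(1+nu))
G = 251 / (2*(1+0.22)) = 102.869 GPa = 1.02869e+11 Pa
Step 2: E_line = G*b^2/2
b = 0.224 nm = 2.24e-10 m
E_line = 0.5 * 1.02869e+11 * (2.24e-10)^2 = 2.581e-09 J/m


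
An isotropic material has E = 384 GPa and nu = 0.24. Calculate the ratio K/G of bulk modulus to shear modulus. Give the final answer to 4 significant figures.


G = E / (2*(1+nu))
G = 384 / (2*(1+0.24)) = 154.839 GPa
K = E / (3*(1-2*nu))
K = 384 / (3*(1-2*0.24)) = 246.154 GPa
K/G = 246.154 / 154.839 = 1.59


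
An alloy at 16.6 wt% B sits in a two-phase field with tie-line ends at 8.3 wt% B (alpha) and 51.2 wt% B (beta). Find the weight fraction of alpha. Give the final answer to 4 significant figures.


f_alpha = (C_beta - C0) / (C_beta - C_alpha)
f_alpha = (51.2 - 16.6) / (51.2 - 8.3)
f_alpha = 0.8065


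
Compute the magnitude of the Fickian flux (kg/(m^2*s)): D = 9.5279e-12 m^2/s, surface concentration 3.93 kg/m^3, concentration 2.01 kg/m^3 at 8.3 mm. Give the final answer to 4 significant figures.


J = -D * (dC/dx) = D * (C1 - C2) / dx
J = 9.5279e-12 * (3.93 - 2.01) / 8.3e-03
J = 2.204e-09 kg/(m^2*s)


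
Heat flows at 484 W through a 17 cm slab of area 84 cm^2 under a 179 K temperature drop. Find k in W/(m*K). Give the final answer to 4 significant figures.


k = Q*L / (A*dT)
L = 0.17 m, A = 8.4e-03 m^2
k = 484 * 0.17 / (8.4e-03 * 179)
k = 54.72 W/(m*K)


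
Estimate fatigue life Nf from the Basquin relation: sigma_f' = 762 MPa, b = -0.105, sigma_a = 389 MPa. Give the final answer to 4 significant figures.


sigma_a = sigma_f' * (2*Nf)^b
2*Nf = (sigma_a / sigma_f')^(1/b)
2*Nf = (389 / 762)^(1/-0.105)
2*Nf = 603.954
Nf = 302 cycles


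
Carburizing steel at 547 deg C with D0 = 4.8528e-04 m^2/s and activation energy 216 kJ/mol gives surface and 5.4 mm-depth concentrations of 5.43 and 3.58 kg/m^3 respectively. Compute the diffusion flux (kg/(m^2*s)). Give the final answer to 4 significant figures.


Step 1: D = D0 * exp(-Qd/(R*T))
T = 547 + 273.15 = 820.15 K
D = 4.8528e-04 * exp(-216e3 / (8.314 * 820.15)) = 8.48484e-18 m^2/s
Step 2: J = D * (C1 - C2) / dx
J = 8.48484e-18 * (5.43 - 3.58) / 5.4e-03
J = 2.907e-15 kg/(m^2*s)


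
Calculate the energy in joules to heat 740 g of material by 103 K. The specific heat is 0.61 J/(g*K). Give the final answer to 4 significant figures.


Q = m * cp * dT
Q = 740 * 0.61 * 103
Q = 46490 J


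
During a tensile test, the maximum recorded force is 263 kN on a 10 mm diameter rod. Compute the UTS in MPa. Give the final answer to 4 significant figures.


A0 = pi*(d/2)^2 = pi*(10/2)^2 = 78.5398 mm^2
UTS = F_max / A0 = 263*1000 / 78.5398
UTS = 3349 MPa


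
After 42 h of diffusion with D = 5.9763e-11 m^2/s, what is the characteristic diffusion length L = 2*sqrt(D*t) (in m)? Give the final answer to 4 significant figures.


t = 42 hr = 151200 s
Diffusion length = 2*sqrt(D*t)
= 2*sqrt(5.9763e-11 * 151200)
= 6.012e-03 m


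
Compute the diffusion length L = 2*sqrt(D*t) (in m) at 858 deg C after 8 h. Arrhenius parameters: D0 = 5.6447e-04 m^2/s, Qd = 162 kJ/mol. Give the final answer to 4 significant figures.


Step 1: D = D0 * exp(-Qd/(R*T))
T = 1131.15 K
D = 5.6447e-04 * exp(-162e3 / (8.314 * 1131.15)) = 1.86414e-11 m^2/s
Step 2: L = 2*sqrt(D*t)
t = 8 h = 28800 s
L = 2*sqrt(1.86414e-11 * 28800) = 1.465e-03 m


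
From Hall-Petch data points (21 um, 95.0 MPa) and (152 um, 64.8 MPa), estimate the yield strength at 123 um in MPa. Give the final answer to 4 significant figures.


sigma_y = sigma0 + k / sqrt(d)
1/sqrt(d1) = 1/sqrt(2.1e-05) = 218.218;  1/sqrt(d2) = 81.1107
k = (sigma1 - sigma2) / (1/sqrt(d1) - 1/sqrt(d2)) = (95.0 - 64.8) / (218.218 - 81.1107) = 0.220266 MPa*m^0.5
sigma0 = sigma1 - k/sqrt(d1) = 95.0 - 0.220266*218.218 = 46.9341 MPa
sigma_y(d3) = 46.9341 + 0.220266 / sqrt(1.23e-04) = 66.79 MPa


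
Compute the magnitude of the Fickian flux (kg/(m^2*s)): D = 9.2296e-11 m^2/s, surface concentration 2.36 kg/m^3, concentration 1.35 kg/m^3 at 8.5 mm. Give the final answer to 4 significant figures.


J = -D * (dC/dx) = D * (C1 - C2) / dx
J = 9.2296e-11 * (2.36 - 1.35) / 8.5e-03
J = 1.097e-08 kg/(m^2*s)


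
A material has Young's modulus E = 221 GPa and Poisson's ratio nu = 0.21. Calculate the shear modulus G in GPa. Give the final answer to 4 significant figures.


G = E / (2*(1+nu))
G = 221 / (2*(1+0.21))
G = 91.32 GPa
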